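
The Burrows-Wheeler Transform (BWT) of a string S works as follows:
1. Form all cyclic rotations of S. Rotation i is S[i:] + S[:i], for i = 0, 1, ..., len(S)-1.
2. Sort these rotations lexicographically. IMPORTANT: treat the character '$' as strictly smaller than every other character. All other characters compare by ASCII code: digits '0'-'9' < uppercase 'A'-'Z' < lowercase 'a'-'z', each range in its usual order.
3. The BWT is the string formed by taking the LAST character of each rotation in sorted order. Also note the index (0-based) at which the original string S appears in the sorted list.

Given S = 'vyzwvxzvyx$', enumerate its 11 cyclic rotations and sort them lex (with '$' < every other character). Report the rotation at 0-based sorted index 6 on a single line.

All 11 rotations (rotation i = S[i:]+S[:i]):
  rot[0] = vyzwvxzvyx$
  rot[1] = yzwvxzvyx$v
  rot[2] = zwvxzvyx$vy
  rot[3] = wvxzvyx$vyz
  rot[4] = vxzvyx$vyzw
  rot[5] = xzvyx$vyzwv
  rot[6] = zvyx$vyzwvx
  rot[7] = vyx$vyzwvxz
  rot[8] = yx$vyzwvxzv
  rot[9] = x$vyzwvxzvy
  rot[10] = $vyzwvxzvyx
Sorted (with $ < everything):
  sorted[0] = $vyzwvxzvyx
  sorted[1] = vxzvyx$vyzw
  sorted[2] = vyx$vyzwvxz
  sorted[3] = vyzwvxzvyx$
  sorted[4] = wvxzvyx$vyz
  sorted[5] = x$vyzwvxzvy
  sorted[6] = xzvyx$vyzwv
  sorted[7] = yx$vyzwvxzv
  sorted[8] = yzwvxzvyx$v
  sorted[9] = zvyx$vyzwvx
  sorted[10] = zwvxzvyx$vy
sorted[6] = xzvyx$vyzwv

Answer: xzvyx$vyzwv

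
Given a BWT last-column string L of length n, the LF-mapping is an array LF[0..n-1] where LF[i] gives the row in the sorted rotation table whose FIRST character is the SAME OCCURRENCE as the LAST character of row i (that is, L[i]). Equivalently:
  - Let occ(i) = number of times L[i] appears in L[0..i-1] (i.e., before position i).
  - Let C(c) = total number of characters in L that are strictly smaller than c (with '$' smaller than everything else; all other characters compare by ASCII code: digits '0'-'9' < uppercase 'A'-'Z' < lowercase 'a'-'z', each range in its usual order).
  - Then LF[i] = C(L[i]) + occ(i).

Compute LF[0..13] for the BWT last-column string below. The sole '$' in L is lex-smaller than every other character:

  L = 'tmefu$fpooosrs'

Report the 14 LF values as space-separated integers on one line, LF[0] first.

Answer: 12 4 1 2 13 0 3 8 5 6 7 10 9 11

Derivation:
Char counts: '$':1, 'e':1, 'f':2, 'm':1, 'o':3, 'p':1, 'r':1, 's':2, 't':1, 'u':1
C (first-col start): C('$')=0, C('e')=1, C('f')=2, C('m')=4, C('o')=5, C('p')=8, C('r')=9, C('s')=10, C('t')=12, C('u')=13
L[0]='t': occ=0, LF[0]=C('t')+0=12+0=12
L[1]='m': occ=0, LF[1]=C('m')+0=4+0=4
L[2]='e': occ=0, LF[2]=C('e')+0=1+0=1
L[3]='f': occ=0, LF[3]=C('f')+0=2+0=2
L[4]='u': occ=0, LF[4]=C('u')+0=13+0=13
L[5]='$': occ=0, LF[5]=C('$')+0=0+0=0
L[6]='f': occ=1, LF[6]=C('f')+1=2+1=3
L[7]='p': occ=0, LF[7]=C('p')+0=8+0=8
L[8]='o': occ=0, LF[8]=C('o')+0=5+0=5
L[9]='o': occ=1, LF[9]=C('o')+1=5+1=6
L[10]='o': occ=2, LF[10]=C('o')+2=5+2=7
L[11]='s': occ=0, LF[11]=C('s')+0=10+0=10
L[12]='r': occ=0, LF[12]=C('r')+0=9+0=9
L[13]='s': occ=1, LF[13]=C('s')+1=10+1=11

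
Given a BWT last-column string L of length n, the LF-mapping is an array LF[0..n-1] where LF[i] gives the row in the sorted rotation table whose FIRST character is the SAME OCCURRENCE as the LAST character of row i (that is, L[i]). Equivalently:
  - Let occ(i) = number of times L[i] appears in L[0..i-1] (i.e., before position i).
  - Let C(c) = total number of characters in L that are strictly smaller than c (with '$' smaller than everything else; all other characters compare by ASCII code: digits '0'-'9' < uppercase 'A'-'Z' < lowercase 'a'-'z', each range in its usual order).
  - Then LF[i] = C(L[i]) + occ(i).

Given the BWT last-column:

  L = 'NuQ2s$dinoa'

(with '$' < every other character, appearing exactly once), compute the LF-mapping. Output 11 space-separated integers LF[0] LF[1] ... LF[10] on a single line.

Char counts: '$':1, '2':1, 'N':1, 'Q':1, 'a':1, 'd':1, 'i':1, 'n':1, 'o':1, 's':1, 'u':1
C (first-col start): C('$')=0, C('2')=1, C('N')=2, C('Q')=3, C('a')=4, C('d')=5, C('i')=6, C('n')=7, C('o')=8, C('s')=9, C('u')=10
L[0]='N': occ=0, LF[0]=C('N')+0=2+0=2
L[1]='u': occ=0, LF[1]=C('u')+0=10+0=10
L[2]='Q': occ=0, LF[2]=C('Q')+0=3+0=3
L[3]='2': occ=0, LF[3]=C('2')+0=1+0=1
L[4]='s': occ=0, LF[4]=C('s')+0=9+0=9
L[5]='$': occ=0, LF[5]=C('$')+0=0+0=0
L[6]='d': occ=0, LF[6]=C('d')+0=5+0=5
L[7]='i': occ=0, LF[7]=C('i')+0=6+0=6
L[8]='n': occ=0, LF[8]=C('n')+0=7+0=7
L[9]='o': occ=0, LF[9]=C('o')+0=8+0=8
L[10]='a': occ=0, LF[10]=C('a')+0=4+0=4

Answer: 2 10 3 1 9 0 5 6 7 8 4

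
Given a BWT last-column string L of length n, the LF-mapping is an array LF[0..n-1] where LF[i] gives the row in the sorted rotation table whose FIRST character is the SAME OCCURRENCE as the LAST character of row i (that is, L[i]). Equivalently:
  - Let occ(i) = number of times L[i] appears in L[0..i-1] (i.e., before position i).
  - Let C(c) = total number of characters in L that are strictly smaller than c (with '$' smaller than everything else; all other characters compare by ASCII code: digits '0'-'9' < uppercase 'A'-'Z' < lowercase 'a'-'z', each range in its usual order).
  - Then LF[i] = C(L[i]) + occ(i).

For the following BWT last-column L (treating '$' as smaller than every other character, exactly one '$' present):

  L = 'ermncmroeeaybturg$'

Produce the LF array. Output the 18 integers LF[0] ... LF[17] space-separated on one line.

Char counts: '$':1, 'a':1, 'b':1, 'c':1, 'e':3, 'g':1, 'm':2, 'n':1, 'o':1, 'r':3, 't':1, 'u':1, 'y':1
C (first-col start): C('$')=0, C('a')=1, C('b')=2, C('c')=3, C('e')=4, C('g')=7, C('m')=8, C('n')=10, C('o')=11, C('r')=12, C('t')=15, C('u')=16, C('y')=17
L[0]='e': occ=0, LF[0]=C('e')+0=4+0=4
L[1]='r': occ=0, LF[1]=C('r')+0=12+0=12
L[2]='m': occ=0, LF[2]=C('m')+0=8+0=8
L[3]='n': occ=0, LF[3]=C('n')+0=10+0=10
L[4]='c': occ=0, LF[4]=C('c')+0=3+0=3
L[5]='m': occ=1, LF[5]=C('m')+1=8+1=9
L[6]='r': occ=1, LF[6]=C('r')+1=12+1=13
L[7]='o': occ=0, LF[7]=C('o')+0=11+0=11
L[8]='e': occ=1, LF[8]=C('e')+1=4+1=5
L[9]='e': occ=2, LF[9]=C('e')+2=4+2=6
L[10]='a': occ=0, LF[10]=C('a')+0=1+0=1
L[11]='y': occ=0, LF[11]=C('y')+0=17+0=17
L[12]='b': occ=0, LF[12]=C('b')+0=2+0=2
L[13]='t': occ=0, LF[13]=C('t')+0=15+0=15
L[14]='u': occ=0, LF[14]=C('u')+0=16+0=16
L[15]='r': occ=2, LF[15]=C('r')+2=12+2=14
L[16]='g': occ=0, LF[16]=C('g')+0=7+0=7
L[17]='$': occ=0, LF[17]=C('$')+0=0+0=0

Answer: 4 12 8 10 3 9 13 11 5 6 1 17 2 15 16 14 7 0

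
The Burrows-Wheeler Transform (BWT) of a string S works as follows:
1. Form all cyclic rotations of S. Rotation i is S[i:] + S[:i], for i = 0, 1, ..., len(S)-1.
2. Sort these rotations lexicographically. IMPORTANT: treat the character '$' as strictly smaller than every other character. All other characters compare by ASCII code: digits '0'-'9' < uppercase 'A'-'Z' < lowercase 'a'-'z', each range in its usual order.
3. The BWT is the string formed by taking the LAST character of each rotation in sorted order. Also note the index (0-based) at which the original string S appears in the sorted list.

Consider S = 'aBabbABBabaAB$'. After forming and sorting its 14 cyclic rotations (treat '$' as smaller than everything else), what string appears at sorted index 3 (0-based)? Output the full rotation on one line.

All 14 rotations (rotation i = S[i:]+S[:i]):
  rot[0] = aBabbABBabaAB$
  rot[1] = BabbABBabaAB$a
  rot[2] = abbABBabaAB$aB
  rot[3] = bbABBabaAB$aBa
  rot[4] = bABBabaAB$aBab
  rot[5] = ABBabaAB$aBabb
  rot[6] = BBabaAB$aBabbA
  rot[7] = BabaAB$aBabbAB
  rot[8] = abaAB$aBabbABB
  rot[9] = baAB$aBabbABBa
  rot[10] = aAB$aBabbABBab
  rot[11] = AB$aBabbABBaba
  rot[12] = B$aBabbABBabaA
  rot[13] = $aBabbABBabaAB
Sorted (with $ < everything):
  sorted[0] = $aBabbABBabaAB
  sorted[1] = AB$aBabbABBaba
  sorted[2] = ABBabaAB$aBabb
  sorted[3] = B$aBabbABBabaA
  sorted[4] = BBabaAB$aBabbA
  sorted[5] = BabaAB$aBabbAB
  sorted[6] = BabbABBabaAB$a
  sorted[7] = aAB$aBabbABBab
  sorted[8] = aBabbABBabaAB$
  sorted[9] = abaAB$aBabbABB
  sorted[10] = abbABBabaAB$aB
  sorted[11] = bABBabaAB$aBab
  sorted[12] = baAB$aBabbABBa
  sorted[13] = bbABBabaAB$aBa
sorted[3] = B$aBabbABBabaA

Answer: B$aBabbABBabaA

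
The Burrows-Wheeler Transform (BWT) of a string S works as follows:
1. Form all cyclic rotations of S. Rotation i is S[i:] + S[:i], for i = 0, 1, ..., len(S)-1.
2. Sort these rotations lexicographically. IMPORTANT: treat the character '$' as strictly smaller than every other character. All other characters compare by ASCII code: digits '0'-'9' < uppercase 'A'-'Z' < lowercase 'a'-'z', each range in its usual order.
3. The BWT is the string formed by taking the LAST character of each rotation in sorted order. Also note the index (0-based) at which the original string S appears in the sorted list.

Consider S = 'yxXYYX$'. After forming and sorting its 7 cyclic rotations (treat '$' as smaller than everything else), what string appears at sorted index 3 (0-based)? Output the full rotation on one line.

Answer: YX$yxXY

Derivation:
All 7 rotations (rotation i = S[i:]+S[:i]):
  rot[0] = yxXYYX$
  rot[1] = xXYYX$y
  rot[2] = XYYX$yx
  rot[3] = YYX$yxX
  rot[4] = YX$yxXY
  rot[5] = X$yxXYY
  rot[6] = $yxXYYX
Sorted (with $ < everything):
  sorted[0] = $yxXYYX
  sorted[1] = X$yxXYY
  sorted[2] = XYYX$yx
  sorted[3] = YX$yxXY
  sorted[4] = YYX$yxX
  sorted[5] = xXYYX$y
  sorted[6] = yxXYYX$
sorted[3] = YX$yxXY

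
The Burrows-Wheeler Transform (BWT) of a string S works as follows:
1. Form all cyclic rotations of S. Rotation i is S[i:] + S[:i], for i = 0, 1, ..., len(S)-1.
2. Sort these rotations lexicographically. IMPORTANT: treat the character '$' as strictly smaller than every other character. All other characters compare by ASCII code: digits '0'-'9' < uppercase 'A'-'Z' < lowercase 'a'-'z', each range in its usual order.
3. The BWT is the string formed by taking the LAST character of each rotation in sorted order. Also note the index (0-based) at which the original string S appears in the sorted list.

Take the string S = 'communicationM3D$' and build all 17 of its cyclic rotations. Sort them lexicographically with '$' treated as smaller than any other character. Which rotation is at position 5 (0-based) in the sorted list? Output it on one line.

All 17 rotations (rotation i = S[i:]+S[:i]):
  rot[0] = communicationM3D$
  rot[1] = ommunicationM3D$c
  rot[2] = mmunicationM3D$co
  rot[3] = municationM3D$com
  rot[4] = unicationM3D$comm
  rot[5] = nicationM3D$commu
  rot[6] = icationM3D$commun
  rot[7] = cationM3D$communi
  rot[8] = ationM3D$communic
  rot[9] = tionM3D$communica
  rot[10] = ionM3D$communicat
  rot[11] = onM3D$communicati
  rot[12] = nM3D$communicatio
  rot[13] = M3D$communication
  rot[14] = 3D$communicationM
  rot[15] = D$communicationM3
  rot[16] = $communicationM3D
Sorted (with $ < everything):
  sorted[0] = $communicationM3D
  sorted[1] = 3D$communicationM
  sorted[2] = D$communicationM3
  sorted[3] = M3D$communication
  sorted[4] = ationM3D$communic
  sorted[5] = cationM3D$communi
  sorted[6] = communicationM3D$
  sorted[7] = icationM3D$commun
  sorted[8] = ionM3D$communicat
  sorted[9] = mmunicationM3D$co
  sorted[10] = municationM3D$com
  sorted[11] = nM3D$communicatio
  sorted[12] = nicationM3D$commu
  sorted[13] = ommunicationM3D$c
  sorted[14] = onM3D$communicati
  sorted[15] = tionM3D$communica
  sorted[16] = unicationM3D$comm
sorted[5] = cationM3D$communi

Answer: cationM3D$communi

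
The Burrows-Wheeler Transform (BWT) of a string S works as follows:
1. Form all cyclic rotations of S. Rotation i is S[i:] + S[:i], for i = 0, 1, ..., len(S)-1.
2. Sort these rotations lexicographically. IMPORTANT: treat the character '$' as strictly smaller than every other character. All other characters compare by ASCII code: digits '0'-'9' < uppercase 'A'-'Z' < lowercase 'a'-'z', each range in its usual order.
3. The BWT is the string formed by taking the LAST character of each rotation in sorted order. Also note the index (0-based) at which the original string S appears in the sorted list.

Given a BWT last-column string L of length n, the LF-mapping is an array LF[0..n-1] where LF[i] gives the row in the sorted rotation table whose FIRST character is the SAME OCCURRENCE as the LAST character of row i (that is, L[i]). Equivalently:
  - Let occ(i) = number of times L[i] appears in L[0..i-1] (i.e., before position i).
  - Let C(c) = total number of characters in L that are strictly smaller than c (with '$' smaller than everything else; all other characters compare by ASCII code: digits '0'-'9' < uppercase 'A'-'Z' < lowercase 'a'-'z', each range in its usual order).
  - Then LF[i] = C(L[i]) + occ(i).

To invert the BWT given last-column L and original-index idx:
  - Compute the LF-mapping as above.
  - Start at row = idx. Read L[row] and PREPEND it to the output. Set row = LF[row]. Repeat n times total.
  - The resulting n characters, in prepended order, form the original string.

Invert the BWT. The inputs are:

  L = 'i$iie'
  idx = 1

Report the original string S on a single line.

LF mapping: 2 0 3 4 1
Walk LF starting at row 1, prepending L[row]:
  step 1: row=1, L[1]='$', prepend. Next row=LF[1]=0
  step 2: row=0, L[0]='i', prepend. Next row=LF[0]=2
  step 3: row=2, L[2]='i', prepend. Next row=LF[2]=3
  step 4: row=3, L[3]='i', prepend. Next row=LF[3]=4
  step 5: row=4, L[4]='e', prepend. Next row=LF[4]=1
Reversed output: eiii$

Answer: eiii$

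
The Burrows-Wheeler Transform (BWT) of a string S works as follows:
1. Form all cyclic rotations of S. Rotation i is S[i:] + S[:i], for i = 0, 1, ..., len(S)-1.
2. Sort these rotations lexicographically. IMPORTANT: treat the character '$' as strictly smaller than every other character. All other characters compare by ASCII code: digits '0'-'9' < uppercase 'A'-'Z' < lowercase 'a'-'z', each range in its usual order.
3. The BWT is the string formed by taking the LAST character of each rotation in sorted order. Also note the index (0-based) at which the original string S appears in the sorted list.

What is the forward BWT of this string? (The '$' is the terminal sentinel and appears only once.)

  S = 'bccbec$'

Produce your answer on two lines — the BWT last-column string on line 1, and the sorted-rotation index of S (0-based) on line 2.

Answer: c$cecbb
1

Derivation:
All 7 rotations (rotation i = S[i:]+S[:i]):
  rot[0] = bccbec$
  rot[1] = ccbec$b
  rot[2] = cbec$bc
  rot[3] = bec$bcc
  rot[4] = ec$bccb
  rot[5] = c$bccbe
  rot[6] = $bccbec
Sorted (with $ < everything):
  sorted[0] = $bccbec  (last char: 'c')
  sorted[1] = bccbec$  (last char: '$')
  sorted[2] = bec$bcc  (last char: 'c')
  sorted[3] = c$bccbe  (last char: 'e')
  sorted[4] = cbec$bc  (last char: 'c')
  sorted[5] = ccbec$b  (last char: 'b')
  sorted[6] = ec$bccb  (last char: 'b')
Last column: c$cecbb
Original string S is at sorted index 1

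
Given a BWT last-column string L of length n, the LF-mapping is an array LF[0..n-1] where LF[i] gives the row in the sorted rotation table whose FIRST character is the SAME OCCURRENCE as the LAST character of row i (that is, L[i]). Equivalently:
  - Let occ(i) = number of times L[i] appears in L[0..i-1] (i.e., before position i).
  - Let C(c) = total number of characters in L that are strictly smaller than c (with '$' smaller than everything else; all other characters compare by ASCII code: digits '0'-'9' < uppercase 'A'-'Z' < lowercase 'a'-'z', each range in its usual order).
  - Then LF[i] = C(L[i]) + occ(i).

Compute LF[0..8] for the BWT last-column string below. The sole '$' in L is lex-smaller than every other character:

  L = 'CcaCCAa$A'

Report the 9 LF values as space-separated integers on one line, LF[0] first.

Answer: 3 8 6 4 5 1 7 0 2

Derivation:
Char counts: '$':1, 'A':2, 'C':3, 'a':2, 'c':1
C (first-col start): C('$')=0, C('A')=1, C('C')=3, C('a')=6, C('c')=8
L[0]='C': occ=0, LF[0]=C('C')+0=3+0=3
L[1]='c': occ=0, LF[1]=C('c')+0=8+0=8
L[2]='a': occ=0, LF[2]=C('a')+0=6+0=6
L[3]='C': occ=1, LF[3]=C('C')+1=3+1=4
L[4]='C': occ=2, LF[4]=C('C')+2=3+2=5
L[5]='A': occ=0, LF[5]=C('A')+0=1+0=1
L[6]='a': occ=1, LF[6]=C('a')+1=6+1=7
L[7]='$': occ=0, LF[7]=C('$')+0=0+0=0
L[8]='A': occ=1, LF[8]=C('A')+1=1+1=2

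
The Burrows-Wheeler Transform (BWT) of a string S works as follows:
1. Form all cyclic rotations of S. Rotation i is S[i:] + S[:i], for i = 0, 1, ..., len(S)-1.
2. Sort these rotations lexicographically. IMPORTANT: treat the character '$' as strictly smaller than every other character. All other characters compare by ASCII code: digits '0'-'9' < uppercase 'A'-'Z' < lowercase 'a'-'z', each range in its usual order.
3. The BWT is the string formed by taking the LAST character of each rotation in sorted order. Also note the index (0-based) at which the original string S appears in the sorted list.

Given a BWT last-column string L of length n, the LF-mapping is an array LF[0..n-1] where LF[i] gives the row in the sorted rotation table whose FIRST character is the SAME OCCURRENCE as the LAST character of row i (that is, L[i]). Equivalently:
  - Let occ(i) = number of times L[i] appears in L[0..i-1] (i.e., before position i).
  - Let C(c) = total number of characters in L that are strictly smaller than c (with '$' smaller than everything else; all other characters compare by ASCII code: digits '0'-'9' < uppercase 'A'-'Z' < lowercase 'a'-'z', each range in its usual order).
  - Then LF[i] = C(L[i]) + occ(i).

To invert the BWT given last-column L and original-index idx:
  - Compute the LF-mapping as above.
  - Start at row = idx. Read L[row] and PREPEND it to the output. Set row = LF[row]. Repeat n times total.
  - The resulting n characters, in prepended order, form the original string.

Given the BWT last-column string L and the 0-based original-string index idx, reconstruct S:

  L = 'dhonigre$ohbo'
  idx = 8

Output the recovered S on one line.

Answer: neighborhood$

Derivation:
LF mapping: 2 5 9 8 7 4 12 3 0 10 6 1 11
Walk LF starting at row 8, prepending L[row]:
  step 1: row=8, L[8]='$', prepend. Next row=LF[8]=0
  step 2: row=0, L[0]='d', prepend. Next row=LF[0]=2
  step 3: row=2, L[2]='o', prepend. Next row=LF[2]=9
  step 4: row=9, L[9]='o', prepend. Next row=LF[9]=10
  step 5: row=10, L[10]='h', prepend. Next row=LF[10]=6
  step 6: row=6, L[6]='r', prepend. Next row=LF[6]=12
  step 7: row=12, L[12]='o', prepend. Next row=LF[12]=11
  step 8: row=11, L[11]='b', prepend. Next row=LF[11]=1
  step 9: row=1, L[1]='h', prepend. Next row=LF[1]=5
  step 10: row=5, L[5]='g', prepend. Next row=LF[5]=4
  step 11: row=4, L[4]='i', prepend. Next row=LF[4]=7
  step 12: row=7, L[7]='e', prepend. Next row=LF[7]=3
  step 13: row=3, L[3]='n', prepend. Next row=LF[3]=8
Reversed output: neighborhood$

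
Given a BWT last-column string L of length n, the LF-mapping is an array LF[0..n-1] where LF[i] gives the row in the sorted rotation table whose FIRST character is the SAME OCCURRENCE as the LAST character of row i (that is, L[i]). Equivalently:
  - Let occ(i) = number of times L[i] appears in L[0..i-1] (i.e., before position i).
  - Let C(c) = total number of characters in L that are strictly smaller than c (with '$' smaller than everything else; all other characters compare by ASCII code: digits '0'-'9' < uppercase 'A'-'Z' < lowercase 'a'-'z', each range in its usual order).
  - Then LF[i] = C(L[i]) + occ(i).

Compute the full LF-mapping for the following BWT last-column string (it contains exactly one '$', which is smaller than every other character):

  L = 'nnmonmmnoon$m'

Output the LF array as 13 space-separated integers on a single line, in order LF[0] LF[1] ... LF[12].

Answer: 5 6 1 10 7 2 3 8 11 12 9 0 4

Derivation:
Char counts: '$':1, 'm':4, 'n':5, 'o':3
C (first-col start): C('$')=0, C('m')=1, C('n')=5, C('o')=10
L[0]='n': occ=0, LF[0]=C('n')+0=5+0=5
L[1]='n': occ=1, LF[1]=C('n')+1=5+1=6
L[2]='m': occ=0, LF[2]=C('m')+0=1+0=1
L[3]='o': occ=0, LF[3]=C('o')+0=10+0=10
L[4]='n': occ=2, LF[4]=C('n')+2=5+2=7
L[5]='m': occ=1, LF[5]=C('m')+1=1+1=2
L[6]='m': occ=2, LF[6]=C('m')+2=1+2=3
L[7]='n': occ=3, LF[7]=C('n')+3=5+3=8
L[8]='o': occ=1, LF[8]=C('o')+1=10+1=11
L[9]='o': occ=2, LF[9]=C('o')+2=10+2=12
L[10]='n': occ=4, LF[10]=C('n')+4=5+4=9
L[11]='$': occ=0, LF[11]=C('$')+0=0+0=0
L[12]='m': occ=3, LF[12]=C('m')+3=1+3=4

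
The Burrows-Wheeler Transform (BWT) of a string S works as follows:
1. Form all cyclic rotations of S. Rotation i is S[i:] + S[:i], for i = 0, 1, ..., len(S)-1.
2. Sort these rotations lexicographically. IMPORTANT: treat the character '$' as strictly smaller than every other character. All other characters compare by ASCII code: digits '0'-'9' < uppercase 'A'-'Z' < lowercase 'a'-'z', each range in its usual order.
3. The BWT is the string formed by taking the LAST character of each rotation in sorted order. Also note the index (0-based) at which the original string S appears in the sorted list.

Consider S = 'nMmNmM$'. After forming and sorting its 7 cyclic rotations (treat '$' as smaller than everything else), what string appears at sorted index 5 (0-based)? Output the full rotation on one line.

All 7 rotations (rotation i = S[i:]+S[:i]):
  rot[0] = nMmNmM$
  rot[1] = MmNmM$n
  rot[2] = mNmM$nM
  rot[3] = NmM$nMm
  rot[4] = mM$nMmN
  rot[5] = M$nMmNm
  rot[6] = $nMmNmM
Sorted (with $ < everything):
  sorted[0] = $nMmNmM
  sorted[1] = M$nMmNm
  sorted[2] = MmNmM$n
  sorted[3] = NmM$nMm
  sorted[4] = mM$nMmN
  sorted[5] = mNmM$nM
  sorted[6] = nMmNmM$
sorted[5] = mNmM$nM

Answer: mNmM$nM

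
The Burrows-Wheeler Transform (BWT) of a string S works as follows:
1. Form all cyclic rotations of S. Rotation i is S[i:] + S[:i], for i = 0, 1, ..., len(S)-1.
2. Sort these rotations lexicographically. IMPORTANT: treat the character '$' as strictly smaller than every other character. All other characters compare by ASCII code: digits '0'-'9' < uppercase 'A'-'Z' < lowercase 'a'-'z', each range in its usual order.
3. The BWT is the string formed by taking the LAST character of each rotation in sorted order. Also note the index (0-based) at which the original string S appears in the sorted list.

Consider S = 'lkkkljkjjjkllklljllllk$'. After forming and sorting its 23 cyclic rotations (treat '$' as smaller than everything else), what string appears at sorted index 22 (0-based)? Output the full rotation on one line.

Answer: llllk$lkkkljkjjjkllkllj

Derivation:
All 23 rotations (rotation i = S[i:]+S[:i]):
  rot[0] = lkkkljkjjjkllklljllllk$
  rot[1] = kkkljkjjjkllklljllllk$l
  rot[2] = kkljkjjjkllklljllllk$lk
  rot[3] = kljkjjjkllklljllllk$lkk
  rot[4] = ljkjjjkllklljllllk$lkkk
  rot[5] = jkjjjkllklljllllk$lkkkl
  rot[6] = kjjjkllklljllllk$lkkklj
  rot[7] = jjjkllklljllllk$lkkkljk
  rot[8] = jjkllklljllllk$lkkkljkj
  rot[9] = jkllklljllllk$lkkkljkjj
  rot[10] = kllklljllllk$lkkkljkjjj
  rot[11] = llklljllllk$lkkkljkjjjk
  rot[12] = lklljllllk$lkkkljkjjjkl
  rot[13] = klljllllk$lkkkljkjjjkll
  rot[14] = lljllllk$lkkkljkjjjkllk
  rot[15] = ljllllk$lkkkljkjjjkllkl
  rot[16] = jllllk$lkkkljkjjjkllkll
  rot[17] = llllk$lkkkljkjjjkllkllj
  rot[18] = lllk$lkkkljkjjjkllklljl
  rot[19] = llk$lkkkljkjjjkllklljll
  rot[20] = lk$lkkkljkjjjkllklljlll
  rot[21] = k$lkkkljkjjjkllklljllll
  rot[22] = $lkkkljkjjjkllklljllllk
Sorted (with $ < everything):
  sorted[0] = $lkkkljkjjjkllklljllllk
  sorted[1] = jjjkllklljllllk$lkkkljk
  sorted[2] = jjkllklljllllk$lkkkljkj
  sorted[3] = jkjjjkllklljllllk$lkkkl
  sorted[4] = jkllklljllllk$lkkkljkjj
  sorted[5] = jllllk$lkkkljkjjjkllkll
  sorted[6] = k$lkkkljkjjjkllklljllll
  sorted[7] = kjjjkllklljllllk$lkkklj
  sorted[8] = kkkljkjjjkllklljllllk$l
  sorted[9] = kkljkjjjkllklljllllk$lk
  sorted[10] = kljkjjjkllklljllllk$lkk
  sorted[11] = klljllllk$lkkkljkjjjkll
  sorted[12] = kllklljllllk$lkkkljkjjj
  sorted[13] = ljkjjjkllklljllllk$lkkk
  sorted[14] = ljllllk$lkkkljkjjjkllkl
  sorted[15] = lk$lkkkljkjjjkllklljlll
  sorted[16] = lkkkljkjjjkllklljllllk$
  sorted[17] = lklljllllk$lkkkljkjjjkl
  sorted[18] = lljllllk$lkkkljkjjjkllk
  sorted[19] = llk$lkkkljkjjjkllklljll
  sorted[20] = llklljllllk$lkkkljkjjjk
  sorted[21] = lllk$lkkkljkjjjkllklljl
  sorted[22] = llllk$lkkkljkjjjkllkllj
sorted[22] = llllk$lkkkljkjjjkllkllj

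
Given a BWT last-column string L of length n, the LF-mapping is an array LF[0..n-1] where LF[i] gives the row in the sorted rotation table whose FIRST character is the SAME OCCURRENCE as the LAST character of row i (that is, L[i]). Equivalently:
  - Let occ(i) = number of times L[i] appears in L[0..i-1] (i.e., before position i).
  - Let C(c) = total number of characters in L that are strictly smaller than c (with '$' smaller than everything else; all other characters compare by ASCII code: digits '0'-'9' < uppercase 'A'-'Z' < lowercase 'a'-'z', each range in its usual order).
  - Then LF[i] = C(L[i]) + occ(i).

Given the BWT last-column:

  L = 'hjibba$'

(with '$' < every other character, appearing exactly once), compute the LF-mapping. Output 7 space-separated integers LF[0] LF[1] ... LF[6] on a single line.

Answer: 4 6 5 2 3 1 0

Derivation:
Char counts: '$':1, 'a':1, 'b':2, 'h':1, 'i':1, 'j':1
C (first-col start): C('$')=0, C('a')=1, C('b')=2, C('h')=4, C('i')=5, C('j')=6
L[0]='h': occ=0, LF[0]=C('h')+0=4+0=4
L[1]='j': occ=0, LF[1]=C('j')+0=6+0=6
L[2]='i': occ=0, LF[2]=C('i')+0=5+0=5
L[3]='b': occ=0, LF[3]=C('b')+0=2+0=2
L[4]='b': occ=1, LF[4]=C('b')+1=2+1=3
L[5]='a': occ=0, LF[5]=C('a')+0=1+0=1
L[6]='$': occ=0, LF[6]=C('$')+0=0+0=0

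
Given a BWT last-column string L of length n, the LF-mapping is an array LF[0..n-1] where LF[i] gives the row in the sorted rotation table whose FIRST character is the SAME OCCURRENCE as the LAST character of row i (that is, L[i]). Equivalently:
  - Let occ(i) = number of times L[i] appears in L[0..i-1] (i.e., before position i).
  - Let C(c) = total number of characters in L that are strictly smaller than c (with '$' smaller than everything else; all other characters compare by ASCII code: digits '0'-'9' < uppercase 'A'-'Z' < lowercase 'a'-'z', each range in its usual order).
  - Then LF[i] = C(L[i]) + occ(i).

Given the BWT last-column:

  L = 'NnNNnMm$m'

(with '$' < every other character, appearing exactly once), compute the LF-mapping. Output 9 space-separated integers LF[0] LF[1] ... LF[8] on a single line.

Answer: 2 7 3 4 8 1 5 0 6

Derivation:
Char counts: '$':1, 'M':1, 'N':3, 'm':2, 'n':2
C (first-col start): C('$')=0, C('M')=1, C('N')=2, C('m')=5, C('n')=7
L[0]='N': occ=0, LF[0]=C('N')+0=2+0=2
L[1]='n': occ=0, LF[1]=C('n')+0=7+0=7
L[2]='N': occ=1, LF[2]=C('N')+1=2+1=3
L[3]='N': occ=2, LF[3]=C('N')+2=2+2=4
L[4]='n': occ=1, LF[4]=C('n')+1=7+1=8
L[5]='M': occ=0, LF[5]=C('M')+0=1+0=1
L[6]='m': occ=0, LF[6]=C('m')+0=5+0=5
L[7]='$': occ=0, LF[7]=C('$')+0=0+0=0
L[8]='m': occ=1, LF[8]=C('m')+1=5+1=6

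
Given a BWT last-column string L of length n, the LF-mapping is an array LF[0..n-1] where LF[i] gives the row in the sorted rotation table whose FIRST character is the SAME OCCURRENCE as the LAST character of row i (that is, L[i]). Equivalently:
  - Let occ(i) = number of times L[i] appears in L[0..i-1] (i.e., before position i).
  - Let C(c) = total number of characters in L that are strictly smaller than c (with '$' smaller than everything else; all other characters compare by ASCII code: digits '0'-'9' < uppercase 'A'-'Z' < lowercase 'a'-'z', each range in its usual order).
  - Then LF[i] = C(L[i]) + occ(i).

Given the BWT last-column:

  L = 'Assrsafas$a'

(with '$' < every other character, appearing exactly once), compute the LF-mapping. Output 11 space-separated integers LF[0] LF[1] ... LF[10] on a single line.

Answer: 1 7 8 6 9 2 5 3 10 0 4

Derivation:
Char counts: '$':1, 'A':1, 'a':3, 'f':1, 'r':1, 's':4
C (first-col start): C('$')=0, C('A')=1, C('a')=2, C('f')=5, C('r')=6, C('s')=7
L[0]='A': occ=0, LF[0]=C('A')+0=1+0=1
L[1]='s': occ=0, LF[1]=C('s')+0=7+0=7
L[2]='s': occ=1, LF[2]=C('s')+1=7+1=8
L[3]='r': occ=0, LF[3]=C('r')+0=6+0=6
L[4]='s': occ=2, LF[4]=C('s')+2=7+2=9
L[5]='a': occ=0, LF[5]=C('a')+0=2+0=2
L[6]='f': occ=0, LF[6]=C('f')+0=5+0=5
L[7]='a': occ=1, LF[7]=C('a')+1=2+1=3
L[8]='s': occ=3, LF[8]=C('s')+3=7+3=10
L[9]='$': occ=0, LF[9]=C('$')+0=0+0=0
L[10]='a': occ=2, LF[10]=C('a')+2=2+2=4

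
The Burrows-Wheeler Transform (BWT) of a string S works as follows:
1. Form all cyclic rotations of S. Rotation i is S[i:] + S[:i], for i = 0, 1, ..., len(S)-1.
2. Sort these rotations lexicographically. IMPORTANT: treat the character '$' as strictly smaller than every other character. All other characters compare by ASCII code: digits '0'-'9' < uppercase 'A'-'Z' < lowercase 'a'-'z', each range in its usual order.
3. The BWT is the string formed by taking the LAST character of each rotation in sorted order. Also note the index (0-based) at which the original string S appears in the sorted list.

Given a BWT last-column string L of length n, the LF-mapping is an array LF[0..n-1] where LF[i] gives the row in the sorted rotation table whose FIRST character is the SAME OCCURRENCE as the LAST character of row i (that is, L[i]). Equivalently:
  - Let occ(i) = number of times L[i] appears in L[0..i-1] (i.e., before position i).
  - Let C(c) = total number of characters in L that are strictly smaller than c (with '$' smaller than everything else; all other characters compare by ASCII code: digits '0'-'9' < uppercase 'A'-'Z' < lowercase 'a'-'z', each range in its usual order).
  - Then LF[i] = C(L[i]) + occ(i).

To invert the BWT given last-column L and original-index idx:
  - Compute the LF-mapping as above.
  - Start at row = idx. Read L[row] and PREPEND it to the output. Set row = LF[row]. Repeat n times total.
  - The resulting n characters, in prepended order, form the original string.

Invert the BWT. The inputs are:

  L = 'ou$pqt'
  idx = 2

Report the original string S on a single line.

LF mapping: 1 5 0 2 3 4
Walk LF starting at row 2, prepending L[row]:
  step 1: row=2, L[2]='$', prepend. Next row=LF[2]=0
  step 2: row=0, L[0]='o', prepend. Next row=LF[0]=1
  step 3: row=1, L[1]='u', prepend. Next row=LF[1]=5
  step 4: row=5, L[5]='t', prepend. Next row=LF[5]=4
  step 5: row=4, L[4]='q', prepend. Next row=LF[4]=3
  step 6: row=3, L[3]='p', prepend. Next row=LF[3]=2
Reversed output: pqtuo$

Answer: pqtuo$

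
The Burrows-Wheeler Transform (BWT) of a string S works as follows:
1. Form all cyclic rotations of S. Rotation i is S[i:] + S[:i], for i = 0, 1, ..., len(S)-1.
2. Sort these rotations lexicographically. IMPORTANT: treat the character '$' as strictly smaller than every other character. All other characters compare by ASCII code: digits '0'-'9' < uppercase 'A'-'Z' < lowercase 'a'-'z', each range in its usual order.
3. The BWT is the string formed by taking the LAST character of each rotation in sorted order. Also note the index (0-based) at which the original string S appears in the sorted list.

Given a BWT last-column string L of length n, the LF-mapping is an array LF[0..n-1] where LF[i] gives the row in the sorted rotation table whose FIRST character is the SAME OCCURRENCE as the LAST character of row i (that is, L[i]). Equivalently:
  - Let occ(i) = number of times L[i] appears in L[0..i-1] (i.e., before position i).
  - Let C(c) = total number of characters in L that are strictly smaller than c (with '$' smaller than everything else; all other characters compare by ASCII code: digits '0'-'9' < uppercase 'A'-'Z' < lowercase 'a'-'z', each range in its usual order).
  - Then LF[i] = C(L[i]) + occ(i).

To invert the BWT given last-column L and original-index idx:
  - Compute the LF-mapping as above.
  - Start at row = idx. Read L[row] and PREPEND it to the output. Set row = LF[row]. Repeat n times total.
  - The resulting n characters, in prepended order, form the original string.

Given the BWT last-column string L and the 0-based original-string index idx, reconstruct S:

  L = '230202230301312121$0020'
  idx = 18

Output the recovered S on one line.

LF mapping: 12 19 1 13 2 14 15 20 3 21 4 8 22 9 16 10 17 11 0 5 6 18 7
Walk LF starting at row 18, prepending L[row]:
  step 1: row=18, L[18]='$', prepend. Next row=LF[18]=0
  step 2: row=0, L[0]='2', prepend. Next row=LF[0]=12
  step 3: row=12, L[12]='3', prepend. Next row=LF[12]=22
  step 4: row=22, L[22]='0', prepend. Next row=LF[22]=7
  step 5: row=7, L[7]='3', prepend. Next row=LF[7]=20
  step 6: row=20, L[20]='0', prepend. Next row=LF[20]=6
  step 7: row=6, L[6]='2', prepend. Next row=LF[6]=15
  step 8: row=15, L[15]='1', prepend. Next row=LF[15]=10
  step 9: row=10, L[10]='0', prepend. Next row=LF[10]=4
  step 10: row=4, L[4]='0', prepend. Next row=LF[4]=2
  step 11: row=2, L[2]='0', prepend. Next row=LF[2]=1
  step 12: row=1, L[1]='3', prepend. Next row=LF[1]=19
  step 13: row=19, L[19]='0', prepend. Next row=LF[19]=5
  step 14: row=5, L[5]='2', prepend. Next row=LF[5]=14
  step 15: row=14, L[14]='2', prepend. Next row=LF[14]=16
  step 16: row=16, L[16]='2', prepend. Next row=LF[16]=17
  step 17: row=17, L[17]='1', prepend. Next row=LF[17]=11
  step 18: row=11, L[11]='1', prepend. Next row=LF[11]=8
  step 19: row=8, L[8]='0', prepend. Next row=LF[8]=3
  step 20: row=3, L[3]='2', prepend. Next row=LF[3]=13
  step 21: row=13, L[13]='1', prepend. Next row=LF[13]=9
  step 22: row=9, L[9]='3', prepend. Next row=LF[9]=21
  step 23: row=21, L[21]='2', prepend. Next row=LF[21]=18
Reversed output: 2312011222030001203032$

Answer: 2312011222030001203032$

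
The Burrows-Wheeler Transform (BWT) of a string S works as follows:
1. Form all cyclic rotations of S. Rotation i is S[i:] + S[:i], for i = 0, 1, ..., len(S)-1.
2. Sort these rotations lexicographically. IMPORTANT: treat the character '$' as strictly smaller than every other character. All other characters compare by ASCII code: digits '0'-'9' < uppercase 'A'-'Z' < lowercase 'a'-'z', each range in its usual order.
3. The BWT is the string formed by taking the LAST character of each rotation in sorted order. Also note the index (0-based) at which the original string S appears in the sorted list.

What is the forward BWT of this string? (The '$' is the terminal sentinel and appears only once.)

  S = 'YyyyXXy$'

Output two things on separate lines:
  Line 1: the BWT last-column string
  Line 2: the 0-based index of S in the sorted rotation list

All 8 rotations (rotation i = S[i:]+S[:i]):
  rot[0] = YyyyXXy$
  rot[1] = yyyXXy$Y
  rot[2] = yyXXy$Yy
  rot[3] = yXXy$Yyy
  rot[4] = XXy$Yyyy
  rot[5] = Xy$YyyyX
  rot[6] = y$YyyyXX
  rot[7] = $YyyyXXy
Sorted (with $ < everything):
  sorted[0] = $YyyyXXy  (last char: 'y')
  sorted[1] = XXy$Yyyy  (last char: 'y')
  sorted[2] = Xy$YyyyX  (last char: 'X')
  sorted[3] = YyyyXXy$  (last char: '$')
  sorted[4] = y$YyyyXX  (last char: 'X')
  sorted[5] = yXXy$Yyy  (last char: 'y')
  sorted[6] = yyXXy$Yy  (last char: 'y')
  sorted[7] = yyyXXy$Y  (last char: 'Y')
Last column: yyX$XyyY
Original string S is at sorted index 3

Answer: yyX$XyyY
3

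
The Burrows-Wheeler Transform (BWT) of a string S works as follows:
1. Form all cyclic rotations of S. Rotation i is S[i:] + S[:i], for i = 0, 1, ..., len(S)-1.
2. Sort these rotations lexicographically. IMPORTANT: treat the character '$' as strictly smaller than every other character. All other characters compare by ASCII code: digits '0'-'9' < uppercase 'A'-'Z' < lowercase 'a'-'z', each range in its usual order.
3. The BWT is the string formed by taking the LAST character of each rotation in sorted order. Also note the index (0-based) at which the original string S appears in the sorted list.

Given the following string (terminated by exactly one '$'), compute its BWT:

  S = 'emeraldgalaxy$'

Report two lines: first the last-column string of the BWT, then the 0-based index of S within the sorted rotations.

Answer: ygrll$mdaaeeax
5

Derivation:
All 14 rotations (rotation i = S[i:]+S[:i]):
  rot[0] = emeraldgalaxy$
  rot[1] = meraldgalaxy$e
  rot[2] = eraldgalaxy$em
  rot[3] = raldgalaxy$eme
  rot[4] = aldgalaxy$emer
  rot[5] = ldgalaxy$emera
  rot[6] = dgalaxy$emeral
  rot[7] = galaxy$emerald
  rot[8] = alaxy$emeraldg
  rot[9] = laxy$emeraldga
  rot[10] = axy$emeraldgal
  rot[11] = xy$emeraldgala
  rot[12] = y$emeraldgalax
  rot[13] = $emeraldgalaxy
Sorted (with $ < everything):
  sorted[0] = $emeraldgalaxy  (last char: 'y')
  sorted[1] = alaxy$emeraldg  (last char: 'g')
  sorted[2] = aldgalaxy$emer  (last char: 'r')
  sorted[3] = axy$emeraldgal  (last char: 'l')
  sorted[4] = dgalaxy$emeral  (last char: 'l')
  sorted[5] = emeraldgalaxy$  (last char: '$')
  sorted[6] = eraldgalaxy$em  (last char: 'm')
  sorted[7] = galaxy$emerald  (last char: 'd')
  sorted[8] = laxy$emeraldga  (last char: 'a')
  sorted[9] = ldgalaxy$emera  (last char: 'a')
  sorted[10] = meraldgalaxy$e  (last char: 'e')
  sorted[11] = raldgalaxy$eme  (last char: 'e')
  sorted[12] = xy$emeraldgala  (last char: 'a')
  sorted[13] = y$emeraldgalax  (last char: 'x')
Last column: ygrll$mdaaeeax
Original string S is at sorted index 5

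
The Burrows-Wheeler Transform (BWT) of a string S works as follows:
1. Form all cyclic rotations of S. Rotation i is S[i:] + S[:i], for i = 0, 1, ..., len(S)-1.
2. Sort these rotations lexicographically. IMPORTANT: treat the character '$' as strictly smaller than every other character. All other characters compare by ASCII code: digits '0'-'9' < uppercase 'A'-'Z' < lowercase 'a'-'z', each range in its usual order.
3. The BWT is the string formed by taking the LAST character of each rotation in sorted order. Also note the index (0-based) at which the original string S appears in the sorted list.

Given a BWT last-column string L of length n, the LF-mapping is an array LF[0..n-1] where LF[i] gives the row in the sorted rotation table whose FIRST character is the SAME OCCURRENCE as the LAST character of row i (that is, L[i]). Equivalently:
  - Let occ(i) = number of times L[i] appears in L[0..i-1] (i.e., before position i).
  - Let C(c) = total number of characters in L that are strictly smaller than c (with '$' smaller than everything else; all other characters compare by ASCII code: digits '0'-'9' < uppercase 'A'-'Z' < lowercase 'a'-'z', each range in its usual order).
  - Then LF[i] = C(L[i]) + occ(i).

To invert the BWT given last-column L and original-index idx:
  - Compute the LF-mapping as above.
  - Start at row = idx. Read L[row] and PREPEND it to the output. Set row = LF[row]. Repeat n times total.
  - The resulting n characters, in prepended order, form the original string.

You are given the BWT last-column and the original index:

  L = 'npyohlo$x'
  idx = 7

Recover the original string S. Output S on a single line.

LF mapping: 3 6 8 4 1 2 5 0 7
Walk LF starting at row 7, prepending L[row]:
  step 1: row=7, L[7]='$', prepend. Next row=LF[7]=0
  step 2: row=0, L[0]='n', prepend. Next row=LF[0]=3
  step 3: row=3, L[3]='o', prepend. Next row=LF[3]=4
  step 4: row=4, L[4]='h', prepend. Next row=LF[4]=1
  step 5: row=1, L[1]='p', prepend. Next row=LF[1]=6
  step 6: row=6, L[6]='o', prepend. Next row=LF[6]=5
  step 7: row=5, L[5]='l', prepend. Next row=LF[5]=2
  step 8: row=2, L[2]='y', prepend. Next row=LF[2]=8
  step 9: row=8, L[8]='x', prepend. Next row=LF[8]=7
Reversed output: xylophon$

Answer: xylophon$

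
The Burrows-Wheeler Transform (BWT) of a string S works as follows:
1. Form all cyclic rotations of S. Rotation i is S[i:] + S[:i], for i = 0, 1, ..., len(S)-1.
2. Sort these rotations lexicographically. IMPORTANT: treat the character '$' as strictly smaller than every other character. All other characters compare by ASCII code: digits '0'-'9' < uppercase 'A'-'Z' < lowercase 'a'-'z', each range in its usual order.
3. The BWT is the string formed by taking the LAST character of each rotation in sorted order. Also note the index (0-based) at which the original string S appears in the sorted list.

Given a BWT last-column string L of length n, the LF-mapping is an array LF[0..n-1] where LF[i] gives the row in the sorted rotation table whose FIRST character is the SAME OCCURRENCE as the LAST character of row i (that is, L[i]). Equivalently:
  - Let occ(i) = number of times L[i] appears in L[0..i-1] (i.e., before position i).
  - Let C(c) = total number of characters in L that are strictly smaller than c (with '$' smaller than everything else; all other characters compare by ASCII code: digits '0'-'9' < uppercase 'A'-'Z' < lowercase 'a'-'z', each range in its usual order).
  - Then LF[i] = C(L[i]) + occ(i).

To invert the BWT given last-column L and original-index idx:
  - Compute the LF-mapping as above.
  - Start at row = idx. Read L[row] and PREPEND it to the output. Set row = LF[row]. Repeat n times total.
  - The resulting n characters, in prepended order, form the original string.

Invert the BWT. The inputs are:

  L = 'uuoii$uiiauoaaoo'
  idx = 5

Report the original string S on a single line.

LF mapping: 12 13 8 4 5 0 14 6 7 1 15 9 2 3 10 11
Walk LF starting at row 5, prepending L[row]:
  step 1: row=5, L[5]='$', prepend. Next row=LF[5]=0
  step 2: row=0, L[0]='u', prepend. Next row=LF[0]=12
  step 3: row=12, L[12]='a', prepend. Next row=LF[12]=2
  step 4: row=2, L[2]='o', prepend. Next row=LF[2]=8
  step 5: row=8, L[8]='i', prepend. Next row=LF[8]=7
  step 6: row=7, L[7]='i', prepend. Next row=LF[7]=6
  step 7: row=6, L[6]='u', prepend. Next row=LF[6]=14
  step 8: row=14, L[14]='o', prepend. Next row=LF[14]=10
  step 9: row=10, L[10]='u', prepend. Next row=LF[10]=15
  step 10: row=15, L[15]='o', prepend. Next row=LF[15]=11
  step 11: row=11, L[11]='o', prepend. Next row=LF[11]=9
  step 12: row=9, L[9]='a', prepend. Next row=LF[9]=1
  step 13: row=1, L[1]='u', prepend. Next row=LF[1]=13
  step 14: row=13, L[13]='a', prepend. Next row=LF[13]=3
  step 15: row=3, L[3]='i', prepend. Next row=LF[3]=4
  step 16: row=4, L[4]='i', prepend. Next row=LF[4]=5
Reversed output: iiauaoououiioau$

Answer: iiauaoououiioau$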